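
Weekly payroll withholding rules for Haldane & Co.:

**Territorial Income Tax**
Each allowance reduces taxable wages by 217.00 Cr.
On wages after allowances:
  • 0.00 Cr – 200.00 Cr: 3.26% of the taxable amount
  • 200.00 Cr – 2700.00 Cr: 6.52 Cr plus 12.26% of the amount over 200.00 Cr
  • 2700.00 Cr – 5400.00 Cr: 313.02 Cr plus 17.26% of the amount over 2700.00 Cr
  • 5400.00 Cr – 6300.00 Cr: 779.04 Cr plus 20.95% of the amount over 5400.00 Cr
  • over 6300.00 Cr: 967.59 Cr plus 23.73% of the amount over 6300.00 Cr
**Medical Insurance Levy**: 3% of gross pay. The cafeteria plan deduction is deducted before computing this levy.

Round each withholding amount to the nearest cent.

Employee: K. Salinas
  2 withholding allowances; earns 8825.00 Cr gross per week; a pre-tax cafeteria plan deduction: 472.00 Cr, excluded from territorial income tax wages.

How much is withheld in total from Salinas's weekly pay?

1602.37 Cr

Territorial Income Tax: taxable = 8825.00 Cr − 472.00 Cr − 2×217.00 Cr = 7919.00 Cr
  967.59 Cr + 23.73% × (7919.00 Cr − 6300.00 Cr) = 967.59 Cr + 23.73% × 1619.00 Cr = 1351.78 Cr
Medical Insurance Levy: 3% × 8353.00 Cr = 250.59 Cr
Total: 1351.78 Cr + 250.59 Cr = 1602.37 Cr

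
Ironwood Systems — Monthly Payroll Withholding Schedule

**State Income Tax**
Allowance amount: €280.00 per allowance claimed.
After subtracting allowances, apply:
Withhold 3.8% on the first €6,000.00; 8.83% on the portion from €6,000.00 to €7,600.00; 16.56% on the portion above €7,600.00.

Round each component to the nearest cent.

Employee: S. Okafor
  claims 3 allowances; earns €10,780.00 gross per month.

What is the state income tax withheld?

State Income Tax: taxable = €10,780.00 − 3×€280.00 = €9,940.00
  €369.28 + 16.56% × (€9,940.00 − €7,600.00) = €369.28 + 16.56% × €2,340.00 = €756.78

€756.78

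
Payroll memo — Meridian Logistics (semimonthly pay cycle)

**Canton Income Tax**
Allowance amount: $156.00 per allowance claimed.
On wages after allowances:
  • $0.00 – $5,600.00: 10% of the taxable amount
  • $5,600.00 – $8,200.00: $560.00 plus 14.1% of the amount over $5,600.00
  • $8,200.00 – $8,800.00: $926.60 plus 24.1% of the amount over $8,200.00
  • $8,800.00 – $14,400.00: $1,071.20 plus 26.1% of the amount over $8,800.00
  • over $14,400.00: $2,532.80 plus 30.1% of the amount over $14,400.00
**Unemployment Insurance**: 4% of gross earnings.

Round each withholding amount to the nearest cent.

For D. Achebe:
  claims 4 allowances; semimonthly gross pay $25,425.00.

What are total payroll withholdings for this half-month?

Canton Income Tax: taxable = $25,425.00 − 4×$156.00 = $24,801.00
  $2,532.80 + 30.1% × ($24,801.00 − $14,400.00) = $2,532.80 + 30.1% × $10,401.00 = $5,663.50
Unemployment Insurance: 4% × $25,425.00 = $1,017.00
Total: $5,663.50 + $1,017.00 = $6,680.50

$6,680.50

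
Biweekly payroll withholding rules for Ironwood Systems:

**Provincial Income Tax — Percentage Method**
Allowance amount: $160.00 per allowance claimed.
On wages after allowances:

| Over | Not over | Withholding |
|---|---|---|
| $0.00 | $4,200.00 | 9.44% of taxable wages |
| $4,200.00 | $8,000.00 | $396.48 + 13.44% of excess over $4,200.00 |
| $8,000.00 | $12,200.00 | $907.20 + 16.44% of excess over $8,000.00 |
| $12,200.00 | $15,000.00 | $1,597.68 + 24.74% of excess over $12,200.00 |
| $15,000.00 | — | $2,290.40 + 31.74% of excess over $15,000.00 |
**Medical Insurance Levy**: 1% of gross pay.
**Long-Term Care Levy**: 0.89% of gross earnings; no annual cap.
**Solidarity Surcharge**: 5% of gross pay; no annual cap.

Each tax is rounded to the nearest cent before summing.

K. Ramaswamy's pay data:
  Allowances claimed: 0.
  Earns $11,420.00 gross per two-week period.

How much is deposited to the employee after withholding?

$9,163.71

Provincial Income Tax: taxable = $11,420.00
  $907.20 + 16.44% × ($11,420.00 − $8,000.00) = $907.20 + 16.44% × $3,420.00 = $1,469.45
Medical Insurance Levy: 1% × $11,420.00 = $114.20
Long-Term Care Levy: 0.89% × $11,420.00 = $101.64
Solidarity Surcharge: 5% × $11,420.00 = $571.00
Total withheld: $1,469.45 + $114.20 + $101.64 + $571.00 = $2,256.29
Net pay: $11,420.00 − $2,256.29 = $9,163.71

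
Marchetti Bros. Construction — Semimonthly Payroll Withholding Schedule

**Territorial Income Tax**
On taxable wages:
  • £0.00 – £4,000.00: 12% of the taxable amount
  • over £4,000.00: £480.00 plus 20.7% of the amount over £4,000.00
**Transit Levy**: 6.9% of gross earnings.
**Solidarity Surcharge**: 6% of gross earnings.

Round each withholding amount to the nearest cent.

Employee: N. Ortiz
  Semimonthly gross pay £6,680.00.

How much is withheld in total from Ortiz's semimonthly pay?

£1,896.48

Territorial Income Tax: taxable = £6,680.00
  £480.00 + 20.7% × (£6,680.00 − £4,000.00) = £480.00 + 20.7% × £2,680.00 = £1,034.76
Transit Levy: 6.9% × £6,680.00 = £460.92
Solidarity Surcharge: 6% × £6,680.00 = £400.80
Total: £1,034.76 + £460.92 + £400.80 = £1,896.48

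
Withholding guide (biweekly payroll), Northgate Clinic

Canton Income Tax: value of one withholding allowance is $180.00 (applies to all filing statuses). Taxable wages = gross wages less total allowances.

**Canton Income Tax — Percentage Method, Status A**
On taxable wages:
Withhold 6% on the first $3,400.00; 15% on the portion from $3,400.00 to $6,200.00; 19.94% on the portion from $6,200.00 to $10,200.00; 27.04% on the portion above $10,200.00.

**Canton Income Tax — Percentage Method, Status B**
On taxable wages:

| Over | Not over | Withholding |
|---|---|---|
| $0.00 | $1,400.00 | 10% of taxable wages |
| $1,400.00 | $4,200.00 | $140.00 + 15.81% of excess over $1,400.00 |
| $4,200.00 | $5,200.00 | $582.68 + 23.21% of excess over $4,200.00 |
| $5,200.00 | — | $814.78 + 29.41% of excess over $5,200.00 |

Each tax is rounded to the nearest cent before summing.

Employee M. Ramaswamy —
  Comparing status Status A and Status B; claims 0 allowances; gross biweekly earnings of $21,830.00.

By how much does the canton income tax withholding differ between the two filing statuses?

$1,139.31

Canton Income Tax (Status A): taxable = $21,830.00
  $1,421.60 + 27.04% × ($21,830.00 − $10,200.00) = $1,421.60 + 27.04% × $11,630.00 = $4,566.35
Canton Income Tax (Status B): taxable = $21,830.00
  $814.78 + 29.41% × ($21,830.00 − $5,200.00) = $814.78 + 29.41% × $16,630.00 = $5,705.66
Difference: |$4,566.35 − $5,705.66| = $1,139.31 (higher under Status B)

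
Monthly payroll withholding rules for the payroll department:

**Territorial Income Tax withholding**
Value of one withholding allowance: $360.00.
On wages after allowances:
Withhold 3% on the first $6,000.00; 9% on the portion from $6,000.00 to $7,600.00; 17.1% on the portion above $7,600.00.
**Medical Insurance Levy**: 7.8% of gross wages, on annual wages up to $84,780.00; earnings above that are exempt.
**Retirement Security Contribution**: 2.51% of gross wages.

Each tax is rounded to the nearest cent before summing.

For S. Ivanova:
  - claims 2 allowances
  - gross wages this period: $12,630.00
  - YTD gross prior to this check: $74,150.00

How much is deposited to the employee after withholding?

Territorial Income Tax: taxable = $12,630.00 − 2×$360.00 = $11,910.00
  $324.00 + 17.1% × ($11,910.00 − $7,600.00) = $324.00 + 17.1% × $4,310.00 = $1,061.01
Medical Insurance Levy: cap $84,780.00 − YTD $74,150.00 = $10,630.00 subject; 7.8% × $10,630.00 = $829.14
Retirement Security Contribution: 2.51% × $12,630.00 = $317.01
Total withheld: $1,061.01 + $829.14 + $317.01 = $2,207.16
Net pay: $12,630.00 − $2,207.16 = $10,422.84

$10,422.84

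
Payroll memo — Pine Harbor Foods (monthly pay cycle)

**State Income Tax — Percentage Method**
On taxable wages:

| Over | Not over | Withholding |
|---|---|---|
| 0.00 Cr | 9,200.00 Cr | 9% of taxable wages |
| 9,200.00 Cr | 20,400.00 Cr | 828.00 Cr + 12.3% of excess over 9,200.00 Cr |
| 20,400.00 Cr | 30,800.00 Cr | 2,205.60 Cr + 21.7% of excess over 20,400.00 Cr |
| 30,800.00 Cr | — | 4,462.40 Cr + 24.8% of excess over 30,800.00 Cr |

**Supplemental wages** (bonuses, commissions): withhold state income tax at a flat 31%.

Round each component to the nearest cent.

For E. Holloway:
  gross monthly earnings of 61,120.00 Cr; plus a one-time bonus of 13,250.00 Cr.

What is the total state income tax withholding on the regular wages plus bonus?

State Income Tax: taxable = 61,120.00 Cr
  4,462.40 Cr + 24.8% × (61,120.00 Cr − 30,800.00 Cr) = 4,462.40 Cr + 24.8% × 30,320.00 Cr = 11,981.76 Cr
Supplemental (31% flat on bonus): 31% × 13,250.00 Cr = 4,107.50 Cr
Total state income tax: 11,981.76 Cr + 4,107.50 Cr = 16,089.26 Cr

16,089.26 Cr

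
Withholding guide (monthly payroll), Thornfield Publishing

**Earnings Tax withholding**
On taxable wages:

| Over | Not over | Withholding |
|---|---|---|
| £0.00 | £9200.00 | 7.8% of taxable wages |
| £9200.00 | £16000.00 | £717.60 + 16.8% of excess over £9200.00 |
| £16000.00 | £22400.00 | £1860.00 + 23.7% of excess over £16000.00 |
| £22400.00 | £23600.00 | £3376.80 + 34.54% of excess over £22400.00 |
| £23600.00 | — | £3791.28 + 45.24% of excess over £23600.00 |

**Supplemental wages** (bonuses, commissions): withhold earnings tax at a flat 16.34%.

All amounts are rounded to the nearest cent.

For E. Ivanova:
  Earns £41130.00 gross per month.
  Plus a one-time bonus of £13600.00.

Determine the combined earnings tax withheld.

Earnings Tax: taxable = £41130.00
  £3791.28 + 45.24% × (£41130.00 − £23600.00) = £3791.28 + 45.24% × £17530.00 = £11721.85
Supplemental (16.34% flat on bonus): 16.34% × £13600.00 = £2222.24
Total earnings tax: £11721.85 + £2222.24 = £13944.09

£13944.09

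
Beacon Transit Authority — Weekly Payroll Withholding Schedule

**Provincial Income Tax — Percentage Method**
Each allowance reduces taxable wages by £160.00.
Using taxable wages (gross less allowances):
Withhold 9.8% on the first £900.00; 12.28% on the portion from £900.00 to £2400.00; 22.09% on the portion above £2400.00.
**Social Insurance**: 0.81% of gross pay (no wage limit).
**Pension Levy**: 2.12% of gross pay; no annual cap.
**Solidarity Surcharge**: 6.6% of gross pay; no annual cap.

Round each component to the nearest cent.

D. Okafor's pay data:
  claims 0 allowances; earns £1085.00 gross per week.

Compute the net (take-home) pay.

Provincial Income Tax: taxable = £1085.00
  £88.20 + 12.28% × (£1085.00 − £900.00) = £88.20 + 12.28% × £185.00 = £110.92
Social Insurance: 0.81% × £1085.00 = £8.79
Pension Levy: 2.12% × £1085.00 = £23.00
Solidarity Surcharge: 6.6% × £1085.00 = £71.61
Total withheld: £110.92 + £8.79 + £23.00 + £71.61 = £214.32
Net pay: £1085.00 − £214.32 = £870.68

£870.68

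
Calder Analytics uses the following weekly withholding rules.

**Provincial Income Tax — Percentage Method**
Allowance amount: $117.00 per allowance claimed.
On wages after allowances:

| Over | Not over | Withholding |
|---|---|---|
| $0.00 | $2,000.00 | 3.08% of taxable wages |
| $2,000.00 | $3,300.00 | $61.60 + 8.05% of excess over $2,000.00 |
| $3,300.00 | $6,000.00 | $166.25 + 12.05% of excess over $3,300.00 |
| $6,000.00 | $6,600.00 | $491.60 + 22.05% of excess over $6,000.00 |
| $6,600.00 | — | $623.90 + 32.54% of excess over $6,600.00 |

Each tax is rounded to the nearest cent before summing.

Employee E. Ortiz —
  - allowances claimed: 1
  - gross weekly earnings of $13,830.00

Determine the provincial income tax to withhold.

$2,938.47

Provincial Income Tax: taxable = $13,830.00 − 1×$117.00 = $13,713.00
  $623.90 + 32.54% × ($13,713.00 − $6,600.00) = $623.90 + 32.54% × $7,113.00 = $2,938.47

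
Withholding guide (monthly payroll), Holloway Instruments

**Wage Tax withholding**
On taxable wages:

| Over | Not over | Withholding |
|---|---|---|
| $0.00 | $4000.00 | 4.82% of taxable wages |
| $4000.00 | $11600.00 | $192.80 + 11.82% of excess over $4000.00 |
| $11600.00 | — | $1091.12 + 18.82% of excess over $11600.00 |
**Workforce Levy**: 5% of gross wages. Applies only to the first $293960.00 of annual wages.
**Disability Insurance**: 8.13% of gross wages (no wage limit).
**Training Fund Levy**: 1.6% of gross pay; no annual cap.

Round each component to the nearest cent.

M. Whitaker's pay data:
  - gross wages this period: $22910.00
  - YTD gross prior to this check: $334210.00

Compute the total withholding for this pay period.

$5448.80

Wage Tax: taxable = $22910.00
  $1091.12 + 18.82% × ($22910.00 − $11600.00) = $1091.12 + 18.82% × $11310.00 = $3219.66
Workforce Levy: YTD $334210.00 ≥ cap $293960.00 → $0.00
Disability Insurance: 8.13% × $22910.00 = $1862.58
Training Fund Levy: 1.6% × $22910.00 = $366.56
Total: $3219.66 + $0.00 + $1862.58 + $366.56 = $5448.80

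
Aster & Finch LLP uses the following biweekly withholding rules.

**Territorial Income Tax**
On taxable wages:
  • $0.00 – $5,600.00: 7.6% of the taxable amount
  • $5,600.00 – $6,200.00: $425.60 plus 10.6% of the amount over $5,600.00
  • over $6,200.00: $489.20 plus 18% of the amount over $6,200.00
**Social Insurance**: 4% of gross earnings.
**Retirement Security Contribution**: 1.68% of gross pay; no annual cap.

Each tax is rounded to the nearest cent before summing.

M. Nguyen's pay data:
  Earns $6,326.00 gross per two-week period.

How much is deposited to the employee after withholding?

Territorial Income Tax: taxable = $6,326.00
  $489.20 + 18% × ($6,326.00 − $6,200.00) = $489.20 + 18% × $126.00 = $511.88
Social Insurance: 4% × $6,326.00 = $253.04
Retirement Security Contribution: 1.68% × $6,326.00 = $106.28
Total withheld: $511.88 + $253.04 + $106.28 = $871.20
Net pay: $6,326.00 − $871.20 = $5,454.80

$5,454.80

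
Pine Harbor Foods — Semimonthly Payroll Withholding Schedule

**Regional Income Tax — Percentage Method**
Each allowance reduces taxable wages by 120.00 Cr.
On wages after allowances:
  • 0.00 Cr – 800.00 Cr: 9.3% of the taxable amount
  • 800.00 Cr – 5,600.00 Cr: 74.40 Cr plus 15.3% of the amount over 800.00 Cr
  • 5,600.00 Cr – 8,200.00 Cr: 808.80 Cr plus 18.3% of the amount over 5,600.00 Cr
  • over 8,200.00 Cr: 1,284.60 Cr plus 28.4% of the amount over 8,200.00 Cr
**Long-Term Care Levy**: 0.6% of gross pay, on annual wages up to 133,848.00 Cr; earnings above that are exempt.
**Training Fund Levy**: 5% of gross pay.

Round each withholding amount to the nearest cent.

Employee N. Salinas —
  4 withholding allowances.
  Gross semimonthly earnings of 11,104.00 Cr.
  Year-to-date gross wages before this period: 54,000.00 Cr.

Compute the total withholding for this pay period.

2,594.84 Cr

Regional Income Tax: taxable = 11,104.00 Cr − 4×120.00 Cr = 10,624.00 Cr
  1,284.60 Cr + 28.4% × (10,624.00 Cr − 8,200.00 Cr) = 1,284.60 Cr + 28.4% × 2,424.00 Cr = 1,973.02 Cr
Long-Term Care Levy: 0.6% × 11,104.00 Cr = 66.62 Cr
Training Fund Levy: 5% × 11,104.00 Cr = 555.20 Cr
Total: 1,973.02 Cr + 66.62 Cr + 555.20 Cr = 2,594.84 Cr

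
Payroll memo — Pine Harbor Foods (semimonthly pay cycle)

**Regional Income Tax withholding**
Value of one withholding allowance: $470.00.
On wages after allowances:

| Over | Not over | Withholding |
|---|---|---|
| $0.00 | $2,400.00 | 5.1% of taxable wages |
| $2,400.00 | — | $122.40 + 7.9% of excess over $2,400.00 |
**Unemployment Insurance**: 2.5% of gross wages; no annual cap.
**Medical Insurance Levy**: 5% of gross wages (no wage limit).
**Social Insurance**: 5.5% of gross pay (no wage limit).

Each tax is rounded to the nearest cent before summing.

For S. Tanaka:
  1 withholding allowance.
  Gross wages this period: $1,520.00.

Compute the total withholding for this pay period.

Regional Income Tax: taxable = $1,520.00 − 1×$470.00 = $1,050.00
  5.1% × $1,050.00 = $53.55
Unemployment Insurance: 2.5% × $1,520.00 = $38.00
Medical Insurance Levy: 5% × $1,520.00 = $76.00
Social Insurance: 5.5% × $1,520.00 = $83.60
Total: $53.55 + $38.00 + $76.00 + $83.60 = $251.15

$251.15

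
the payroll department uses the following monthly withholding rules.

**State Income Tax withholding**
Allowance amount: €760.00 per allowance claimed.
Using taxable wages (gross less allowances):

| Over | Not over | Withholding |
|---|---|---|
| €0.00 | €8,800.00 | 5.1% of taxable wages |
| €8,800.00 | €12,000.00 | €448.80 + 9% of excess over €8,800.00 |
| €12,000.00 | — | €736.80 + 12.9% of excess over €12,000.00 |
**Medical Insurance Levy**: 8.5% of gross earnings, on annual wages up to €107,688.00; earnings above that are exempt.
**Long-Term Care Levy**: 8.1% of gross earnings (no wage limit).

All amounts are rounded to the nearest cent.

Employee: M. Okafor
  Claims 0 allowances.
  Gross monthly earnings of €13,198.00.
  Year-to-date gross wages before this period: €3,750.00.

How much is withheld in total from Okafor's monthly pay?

State Income Tax: taxable = €13,198.00
  €736.80 + 12.9% × (€13,198.00 − €12,000.00) = €736.80 + 12.9% × €1,198.00 = €891.34
Medical Insurance Levy: 8.5% × €13,198.00 = €1,121.83
Long-Term Care Levy: 8.1% × €13,198.00 = €1,069.04
Total: €891.34 + €1,121.83 + €1,069.04 = €3,082.21

€3,082.21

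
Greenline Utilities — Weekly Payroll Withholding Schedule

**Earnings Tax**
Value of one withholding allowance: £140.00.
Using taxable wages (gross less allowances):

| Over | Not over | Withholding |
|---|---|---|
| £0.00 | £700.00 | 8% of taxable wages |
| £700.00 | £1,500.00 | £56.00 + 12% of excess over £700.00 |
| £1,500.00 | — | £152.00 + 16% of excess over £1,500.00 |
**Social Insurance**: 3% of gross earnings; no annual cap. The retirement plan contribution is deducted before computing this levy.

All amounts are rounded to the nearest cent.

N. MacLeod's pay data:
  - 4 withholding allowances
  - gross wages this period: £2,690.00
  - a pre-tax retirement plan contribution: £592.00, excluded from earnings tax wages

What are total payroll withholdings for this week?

Earnings Tax: taxable = £2,690.00 − £592.00 − 4×£140.00 = £1,538.00
  £152.00 + 16% × (£1,538.00 − £1,500.00) = £152.00 + 16% × £38.00 = £158.08
Social Insurance: 3% × £2,098.00 = £62.94
Total: £158.08 + £62.94 = £221.02

£221.02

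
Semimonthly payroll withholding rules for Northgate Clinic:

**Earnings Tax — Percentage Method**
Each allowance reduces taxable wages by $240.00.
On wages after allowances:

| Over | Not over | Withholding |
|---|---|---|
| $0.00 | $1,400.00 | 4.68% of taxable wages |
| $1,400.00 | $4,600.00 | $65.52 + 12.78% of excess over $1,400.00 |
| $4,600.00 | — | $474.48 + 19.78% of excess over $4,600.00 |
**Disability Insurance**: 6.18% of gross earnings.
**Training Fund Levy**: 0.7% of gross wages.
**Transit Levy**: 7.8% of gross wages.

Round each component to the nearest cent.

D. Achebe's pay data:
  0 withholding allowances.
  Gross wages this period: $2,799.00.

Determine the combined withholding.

$655.20

Earnings Tax: taxable = $2,799.00
  $65.52 + 12.78% × ($2,799.00 − $1,400.00) = $65.52 + 12.78% × $1,399.00 = $244.31
Disability Insurance: 6.18% × $2,799.00 = $172.98
Training Fund Levy: 0.7% × $2,799.00 = $19.59
Transit Levy: 7.8% × $2,799.00 = $218.32
Total: $244.31 + $172.98 + $19.59 + $218.32 = $655.20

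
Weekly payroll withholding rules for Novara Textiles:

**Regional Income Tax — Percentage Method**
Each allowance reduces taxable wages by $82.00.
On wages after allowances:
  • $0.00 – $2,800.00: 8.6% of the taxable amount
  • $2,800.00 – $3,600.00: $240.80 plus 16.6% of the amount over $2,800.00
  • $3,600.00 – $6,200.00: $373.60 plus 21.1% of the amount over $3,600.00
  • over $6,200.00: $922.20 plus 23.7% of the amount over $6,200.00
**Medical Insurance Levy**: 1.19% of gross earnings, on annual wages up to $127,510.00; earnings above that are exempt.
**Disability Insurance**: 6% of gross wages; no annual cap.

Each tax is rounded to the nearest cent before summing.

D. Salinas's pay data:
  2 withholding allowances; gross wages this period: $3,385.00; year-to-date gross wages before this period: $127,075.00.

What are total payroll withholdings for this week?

$518.97

Regional Income Tax: taxable = $3,385.00 − 2×$82.00 = $3,221.00
  $240.80 + 16.6% × ($3,221.00 − $2,800.00) = $240.80 + 16.6% × $421.00 = $310.69
Medical Insurance Levy: cap $127,510.00 − YTD $127,075.00 = $435.00 subject; 1.19% × $435.00 = $5.18
Disability Insurance: 6% × $3,385.00 = $203.10
Total: $310.69 + $5.18 + $203.10 = $518.97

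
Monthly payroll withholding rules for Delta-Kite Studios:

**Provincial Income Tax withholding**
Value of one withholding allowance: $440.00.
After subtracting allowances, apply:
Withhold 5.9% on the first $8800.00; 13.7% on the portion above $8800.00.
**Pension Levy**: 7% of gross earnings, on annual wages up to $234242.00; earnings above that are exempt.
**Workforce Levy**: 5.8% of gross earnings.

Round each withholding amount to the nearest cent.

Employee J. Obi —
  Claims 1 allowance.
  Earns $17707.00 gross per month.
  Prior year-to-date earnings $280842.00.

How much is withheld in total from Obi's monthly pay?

$2706.19

Provincial Income Tax: taxable = $17707.00 − 1×$440.00 = $17267.00
  $519.20 + 13.7% × ($17267.00 − $8800.00) = $519.20 + 13.7% × $8467.00 = $1679.18
Pension Levy: YTD $280842.00 ≥ cap $234242.00 → $0.00
Workforce Levy: 5.8% × $17707.00 = $1027.01
Total: $1679.18 + $0.00 + $1027.01 = $2706.19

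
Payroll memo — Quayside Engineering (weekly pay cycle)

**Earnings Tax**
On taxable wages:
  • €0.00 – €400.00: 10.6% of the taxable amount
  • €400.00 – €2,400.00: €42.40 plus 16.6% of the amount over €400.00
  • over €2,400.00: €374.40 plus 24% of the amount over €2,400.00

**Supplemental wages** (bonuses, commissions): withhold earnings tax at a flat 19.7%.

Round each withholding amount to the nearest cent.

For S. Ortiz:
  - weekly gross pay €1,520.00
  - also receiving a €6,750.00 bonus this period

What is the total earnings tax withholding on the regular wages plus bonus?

€1,558.07

Earnings Tax: taxable = €1,520.00
  €42.40 + 16.6% × (€1,520.00 − €400.00) = €42.40 + 16.6% × €1,120.00 = €228.32
Supplemental (19.7% flat on bonus): 19.7% × €6,750.00 = €1,329.75
Total earnings tax: €228.32 + €1,329.75 = €1,558.07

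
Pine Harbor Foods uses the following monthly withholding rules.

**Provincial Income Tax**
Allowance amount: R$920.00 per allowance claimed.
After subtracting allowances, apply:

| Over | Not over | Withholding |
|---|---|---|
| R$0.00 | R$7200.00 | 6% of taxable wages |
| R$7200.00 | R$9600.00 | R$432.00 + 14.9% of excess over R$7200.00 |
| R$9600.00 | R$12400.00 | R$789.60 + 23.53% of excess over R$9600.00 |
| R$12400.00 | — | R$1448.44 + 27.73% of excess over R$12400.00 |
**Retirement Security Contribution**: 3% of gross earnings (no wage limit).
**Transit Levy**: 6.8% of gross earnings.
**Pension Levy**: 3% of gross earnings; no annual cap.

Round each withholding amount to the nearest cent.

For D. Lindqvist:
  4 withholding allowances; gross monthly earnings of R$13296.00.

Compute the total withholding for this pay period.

Provincial Income Tax: taxable = R$13296.00 − 4×R$920.00 = R$9616.00
  R$789.60 + 23.53% × (R$9616.00 − R$9600.00) = R$789.60 + 23.53% × R$16.00 = R$793.36
Retirement Security Contribution: 3% × R$13296.00 = R$398.88
Transit Levy: 6.8% × R$13296.00 = R$904.13
Pension Levy: 3% × R$13296.00 = R$398.88
Total: R$793.36 + R$398.88 + R$904.13 + R$398.88 = R$2495.25

R$2495.25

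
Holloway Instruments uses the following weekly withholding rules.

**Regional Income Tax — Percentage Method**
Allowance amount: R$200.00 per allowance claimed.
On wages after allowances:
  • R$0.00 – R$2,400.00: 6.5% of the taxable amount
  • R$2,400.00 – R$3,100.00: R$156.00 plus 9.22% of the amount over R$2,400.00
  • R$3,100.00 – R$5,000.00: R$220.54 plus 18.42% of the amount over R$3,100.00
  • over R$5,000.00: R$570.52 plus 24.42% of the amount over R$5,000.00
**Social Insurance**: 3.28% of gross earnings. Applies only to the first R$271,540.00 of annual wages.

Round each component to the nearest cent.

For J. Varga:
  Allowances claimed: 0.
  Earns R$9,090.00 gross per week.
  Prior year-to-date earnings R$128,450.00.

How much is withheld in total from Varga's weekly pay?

R$1,867.45

Regional Income Tax: taxable = R$9,090.00
  R$570.52 + 24.42% × (R$9,090.00 − R$5,000.00) = R$570.52 + 24.42% × R$4,090.00 = R$1,569.30
Social Insurance: 3.28% × R$9,090.00 = R$298.15
Total: R$1,569.30 + R$298.15 = R$1,867.45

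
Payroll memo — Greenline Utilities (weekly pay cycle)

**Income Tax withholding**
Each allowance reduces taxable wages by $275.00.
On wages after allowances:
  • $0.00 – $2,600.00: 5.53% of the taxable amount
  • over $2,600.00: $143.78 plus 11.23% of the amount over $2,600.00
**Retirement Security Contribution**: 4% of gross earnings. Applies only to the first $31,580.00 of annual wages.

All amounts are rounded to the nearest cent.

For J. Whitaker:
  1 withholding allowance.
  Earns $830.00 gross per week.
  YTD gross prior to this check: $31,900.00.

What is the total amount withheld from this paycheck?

Income Tax: taxable = $830.00 − 1×$275.00 = $555.00
  5.53% × $555.00 = $30.69
Retirement Security Contribution: YTD $31,900.00 ≥ cap $31,580.00 → $0.00
Total: $30.69 + $0.00 = $30.69

$30.69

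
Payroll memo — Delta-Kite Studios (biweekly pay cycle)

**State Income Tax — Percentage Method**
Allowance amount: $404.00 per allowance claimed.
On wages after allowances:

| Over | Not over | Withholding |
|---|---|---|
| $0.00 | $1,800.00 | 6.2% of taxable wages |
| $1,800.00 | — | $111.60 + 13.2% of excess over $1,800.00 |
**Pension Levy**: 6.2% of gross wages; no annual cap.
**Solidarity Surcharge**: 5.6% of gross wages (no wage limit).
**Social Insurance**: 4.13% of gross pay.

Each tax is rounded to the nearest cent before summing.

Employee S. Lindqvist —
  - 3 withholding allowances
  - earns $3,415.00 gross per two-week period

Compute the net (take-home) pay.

$2,706.19

State Income Tax: taxable = $3,415.00 − 3×$404.00 = $2,203.00
  $111.60 + 13.2% × ($2,203.00 − $1,800.00) = $111.60 + 13.2% × $403.00 = $164.80
Pension Levy: 6.2% × $3,415.00 = $211.73
Solidarity Surcharge: 5.6% × $3,415.00 = $191.24
Social Insurance: 4.13% × $3,415.00 = $141.04
Total withheld: $164.80 + $211.73 + $191.24 + $141.04 = $708.81
Net pay: $3,415.00 − $708.81 = $2,706.19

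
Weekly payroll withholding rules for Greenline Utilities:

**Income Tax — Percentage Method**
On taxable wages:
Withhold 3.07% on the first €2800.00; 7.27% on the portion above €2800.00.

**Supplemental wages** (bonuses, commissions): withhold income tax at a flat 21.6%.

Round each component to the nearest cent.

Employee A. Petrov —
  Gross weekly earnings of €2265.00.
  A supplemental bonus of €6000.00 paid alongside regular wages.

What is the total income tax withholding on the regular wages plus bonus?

Income Tax: taxable = €2265.00
  3.07% × €2265.00 = €69.54
Supplemental (21.6% flat on bonus): 21.6% × €6000.00 = €1296.00
Total income tax: €69.54 + €1296.00 = €1365.54

€1365.54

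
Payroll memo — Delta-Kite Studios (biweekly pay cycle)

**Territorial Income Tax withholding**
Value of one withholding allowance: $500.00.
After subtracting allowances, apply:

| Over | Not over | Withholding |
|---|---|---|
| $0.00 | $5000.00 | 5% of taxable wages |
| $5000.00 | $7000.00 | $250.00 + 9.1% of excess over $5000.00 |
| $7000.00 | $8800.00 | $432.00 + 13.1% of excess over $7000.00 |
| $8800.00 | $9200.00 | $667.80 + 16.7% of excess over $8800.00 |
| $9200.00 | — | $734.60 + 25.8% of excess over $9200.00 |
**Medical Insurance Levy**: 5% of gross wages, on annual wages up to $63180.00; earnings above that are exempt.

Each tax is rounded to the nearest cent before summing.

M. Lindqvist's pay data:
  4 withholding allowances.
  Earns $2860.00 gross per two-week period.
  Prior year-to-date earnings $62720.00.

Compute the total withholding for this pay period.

$66.00

Territorial Income Tax: taxable = $2860.00 − 4×$500.00 = $860.00
  5% × $860.00 = $43.00
Medical Insurance Levy: cap $63180.00 − YTD $62720.00 = $460.00 subject; 5% × $460.00 = $23.00
Total: $43.00 + $23.00 = $66.00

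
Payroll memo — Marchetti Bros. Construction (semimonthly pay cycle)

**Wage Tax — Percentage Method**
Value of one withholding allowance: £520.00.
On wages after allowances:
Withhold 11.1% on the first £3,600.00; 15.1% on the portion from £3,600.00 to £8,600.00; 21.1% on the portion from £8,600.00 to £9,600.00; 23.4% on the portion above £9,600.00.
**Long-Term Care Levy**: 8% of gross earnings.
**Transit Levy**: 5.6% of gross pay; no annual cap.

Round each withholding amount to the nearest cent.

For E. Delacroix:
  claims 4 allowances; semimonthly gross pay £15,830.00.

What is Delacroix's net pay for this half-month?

£11,340.42

Wage Tax: taxable = £15,830.00 − 4×£520.00 = £13,750.00
  £1,365.60 + 23.4% × (£13,750.00 − £9,600.00) = £1,365.60 + 23.4% × £4,150.00 = £2,336.70
Long-Term Care Levy: 8% × £15,830.00 = £1,266.40
Transit Levy: 5.6% × £15,830.00 = £886.48
Total withheld: £2,336.70 + £1,266.40 + £886.48 = £4,489.58
Net pay: £15,830.00 − £4,489.58 = £11,340.42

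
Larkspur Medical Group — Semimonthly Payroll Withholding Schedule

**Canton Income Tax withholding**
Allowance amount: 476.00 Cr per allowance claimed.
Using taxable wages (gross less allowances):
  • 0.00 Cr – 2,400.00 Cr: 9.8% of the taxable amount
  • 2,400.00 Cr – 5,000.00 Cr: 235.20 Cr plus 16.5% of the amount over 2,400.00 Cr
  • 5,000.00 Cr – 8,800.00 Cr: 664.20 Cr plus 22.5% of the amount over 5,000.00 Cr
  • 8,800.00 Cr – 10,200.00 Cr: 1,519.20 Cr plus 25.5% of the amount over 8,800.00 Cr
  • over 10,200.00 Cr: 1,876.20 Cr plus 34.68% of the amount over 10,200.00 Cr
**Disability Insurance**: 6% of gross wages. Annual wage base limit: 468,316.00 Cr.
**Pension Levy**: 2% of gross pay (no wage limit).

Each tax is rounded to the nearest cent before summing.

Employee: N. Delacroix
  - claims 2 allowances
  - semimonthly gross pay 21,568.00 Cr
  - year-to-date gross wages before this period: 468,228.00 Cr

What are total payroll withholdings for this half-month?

Canton Income Tax: taxable = 21,568.00 Cr − 2×476.00 Cr = 20,616.00 Cr
  1,876.20 Cr + 34.68% × (20,616.00 Cr − 10,200.00 Cr) = 1,876.20 Cr + 34.68% × 10,416.00 Cr = 5,488.47 Cr
Disability Insurance: cap 468,316.00 Cr − YTD 468,228.00 Cr = 88.00 Cr subject; 6% × 88.00 Cr = 5.28 Cr
Pension Levy: 2% × 21,568.00 Cr = 431.36 Cr
Total: 5,488.47 Cr + 5.28 Cr + 431.36 Cr = 5,925.11 Cr

5,925.11 Cr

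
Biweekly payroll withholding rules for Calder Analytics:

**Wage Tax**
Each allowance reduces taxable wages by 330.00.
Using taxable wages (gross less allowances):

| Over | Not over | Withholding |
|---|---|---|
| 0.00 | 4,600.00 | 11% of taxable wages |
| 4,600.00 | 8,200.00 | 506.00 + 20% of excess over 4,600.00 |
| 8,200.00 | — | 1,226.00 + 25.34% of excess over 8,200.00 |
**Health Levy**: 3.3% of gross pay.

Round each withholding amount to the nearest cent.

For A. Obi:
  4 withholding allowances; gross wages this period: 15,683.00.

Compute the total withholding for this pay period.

Wage Tax: taxable = 15,683.00 − 4×330.00 = 14,363.00
  1,226.00 + 25.34% × (14,363.00 − 8,200.00) = 1,226.00 + 25.34% × 6,163.00 = 2,787.70
Health Levy: 3.3% × 15,683.00 = 517.54
Total: 2,787.70 + 517.54 = 3,305.24

3,305.24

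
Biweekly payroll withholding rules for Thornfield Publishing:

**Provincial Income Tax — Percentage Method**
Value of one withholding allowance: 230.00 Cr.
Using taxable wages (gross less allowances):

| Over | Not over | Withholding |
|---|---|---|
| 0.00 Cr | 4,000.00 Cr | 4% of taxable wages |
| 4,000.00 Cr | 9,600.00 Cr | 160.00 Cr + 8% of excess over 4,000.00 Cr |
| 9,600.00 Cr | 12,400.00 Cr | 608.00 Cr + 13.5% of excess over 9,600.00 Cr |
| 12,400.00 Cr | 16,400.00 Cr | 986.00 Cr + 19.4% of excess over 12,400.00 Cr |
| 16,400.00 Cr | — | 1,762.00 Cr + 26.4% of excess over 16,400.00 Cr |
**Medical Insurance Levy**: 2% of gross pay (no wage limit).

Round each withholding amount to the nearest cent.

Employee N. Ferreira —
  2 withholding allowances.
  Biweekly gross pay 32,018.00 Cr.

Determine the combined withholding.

Provincial Income Tax: taxable = 32,018.00 Cr − 2×230.00 Cr = 31,558.00 Cr
  1,762.00 Cr + 26.4% × (31,558.00 Cr − 16,400.00 Cr) = 1,762.00 Cr + 26.4% × 15,158.00 Cr = 5,763.71 Cr
Medical Insurance Levy: 2% × 32,018.00 Cr = 640.36 Cr
Total: 5,763.71 Cr + 640.36 Cr = 6,404.07 Cr

6,404.07 Cr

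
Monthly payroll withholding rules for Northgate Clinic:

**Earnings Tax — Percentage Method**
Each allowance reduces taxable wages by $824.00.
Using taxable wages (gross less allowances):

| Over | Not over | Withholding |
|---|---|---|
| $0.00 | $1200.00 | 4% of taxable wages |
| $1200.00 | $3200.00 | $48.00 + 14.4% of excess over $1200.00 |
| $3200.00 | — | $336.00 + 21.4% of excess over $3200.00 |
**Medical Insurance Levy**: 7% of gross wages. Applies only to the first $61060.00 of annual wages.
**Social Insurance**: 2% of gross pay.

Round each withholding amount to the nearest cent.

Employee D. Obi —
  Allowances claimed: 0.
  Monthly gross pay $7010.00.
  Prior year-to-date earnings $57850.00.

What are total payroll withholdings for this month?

$1516.24

Earnings Tax: taxable = $7010.00
  $336.00 + 21.4% × ($7010.00 − $3200.00) = $336.00 + 21.4% × $3810.00 = $1151.34
Medical Insurance Levy: cap $61060.00 − YTD $57850.00 = $3210.00 subject; 7% × $3210.00 = $224.70
Social Insurance: 2% × $7010.00 = $140.20
Total: $1151.34 + $224.70 + $140.20 = $1516.24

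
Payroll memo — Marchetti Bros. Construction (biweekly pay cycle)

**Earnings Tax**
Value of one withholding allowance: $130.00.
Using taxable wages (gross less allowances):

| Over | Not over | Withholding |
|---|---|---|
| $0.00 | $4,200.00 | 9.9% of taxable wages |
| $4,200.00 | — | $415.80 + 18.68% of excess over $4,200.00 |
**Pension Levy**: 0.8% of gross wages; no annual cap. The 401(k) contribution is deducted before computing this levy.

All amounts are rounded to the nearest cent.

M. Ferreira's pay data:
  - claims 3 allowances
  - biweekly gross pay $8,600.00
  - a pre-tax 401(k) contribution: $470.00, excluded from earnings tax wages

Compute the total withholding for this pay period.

Earnings Tax: taxable = $8,600.00 − $470.00 − 3×$130.00 = $7,740.00
  $415.80 + 18.68% × ($7,740.00 − $4,200.00) = $415.80 + 18.68% × $3,540.00 = $1,077.07
Pension Levy: 0.8% × $8,130.00 = $65.04
Total: $1,077.07 + $65.04 = $1,142.11

$1,142.11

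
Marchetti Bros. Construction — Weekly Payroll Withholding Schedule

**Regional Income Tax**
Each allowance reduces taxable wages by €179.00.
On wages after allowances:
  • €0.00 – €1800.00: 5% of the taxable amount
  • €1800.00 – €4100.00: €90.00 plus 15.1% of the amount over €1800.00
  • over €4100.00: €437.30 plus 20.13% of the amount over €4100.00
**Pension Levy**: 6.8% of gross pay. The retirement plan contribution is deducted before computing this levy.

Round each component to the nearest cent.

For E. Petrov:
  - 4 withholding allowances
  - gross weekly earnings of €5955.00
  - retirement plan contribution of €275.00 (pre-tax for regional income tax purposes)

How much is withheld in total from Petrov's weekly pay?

€997.46

Regional Income Tax: taxable = €5955.00 − €275.00 − 4×€179.00 = €4964.00
  €437.30 + 20.13% × (€4964.00 − €4100.00) = €437.30 + 20.13% × €864.00 = €611.22
Pension Levy: 6.8% × €5680.00 = €386.24
Total: €611.22 + €386.24 = €997.46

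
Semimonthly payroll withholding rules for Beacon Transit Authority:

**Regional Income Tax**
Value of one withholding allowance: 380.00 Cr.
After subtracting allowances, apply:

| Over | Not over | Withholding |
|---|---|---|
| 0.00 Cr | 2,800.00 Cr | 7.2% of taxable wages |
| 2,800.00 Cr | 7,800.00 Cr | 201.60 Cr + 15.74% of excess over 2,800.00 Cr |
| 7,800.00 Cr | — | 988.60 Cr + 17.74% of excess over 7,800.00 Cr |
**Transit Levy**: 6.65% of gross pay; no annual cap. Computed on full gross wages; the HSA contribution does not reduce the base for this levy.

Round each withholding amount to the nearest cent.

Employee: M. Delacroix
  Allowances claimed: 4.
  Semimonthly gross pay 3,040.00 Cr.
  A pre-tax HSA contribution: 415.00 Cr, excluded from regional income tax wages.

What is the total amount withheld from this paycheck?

Regional Income Tax: taxable = 3,040.00 Cr − 415.00 Cr − 4×380.00 Cr = 1,105.00 Cr
  7.2% × 1,105.00 Cr = 79.56 Cr
Transit Levy: 6.65% × 3,040.00 Cr = 202.16 Cr
Total: 79.56 Cr + 202.16 Cr = 281.72 Cr

281.72 Cr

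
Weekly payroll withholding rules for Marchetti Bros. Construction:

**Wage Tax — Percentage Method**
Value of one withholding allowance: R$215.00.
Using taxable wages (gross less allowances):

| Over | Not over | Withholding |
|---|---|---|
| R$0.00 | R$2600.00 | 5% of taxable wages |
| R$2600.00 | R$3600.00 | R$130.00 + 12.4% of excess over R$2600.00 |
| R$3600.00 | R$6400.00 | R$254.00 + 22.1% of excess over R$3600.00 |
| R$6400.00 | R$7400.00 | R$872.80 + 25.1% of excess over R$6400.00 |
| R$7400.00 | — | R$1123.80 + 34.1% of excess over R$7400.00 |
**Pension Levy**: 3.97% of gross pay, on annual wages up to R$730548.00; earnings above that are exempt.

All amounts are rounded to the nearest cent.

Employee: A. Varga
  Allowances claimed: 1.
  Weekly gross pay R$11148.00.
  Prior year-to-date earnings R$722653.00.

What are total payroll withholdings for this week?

Wage Tax: taxable = R$11148.00 − 1×R$215.00 = R$10933.00
  R$1123.80 + 34.1% × (R$10933.00 − R$7400.00) = R$1123.80 + 34.1% × R$3533.00 = R$2328.55
Pension Levy: cap R$730548.00 − YTD R$722653.00 = R$7895.00 subject; 3.97% × R$7895.00 = R$313.43
Total: R$2328.55 + R$313.43 = R$2641.98

R$2641.98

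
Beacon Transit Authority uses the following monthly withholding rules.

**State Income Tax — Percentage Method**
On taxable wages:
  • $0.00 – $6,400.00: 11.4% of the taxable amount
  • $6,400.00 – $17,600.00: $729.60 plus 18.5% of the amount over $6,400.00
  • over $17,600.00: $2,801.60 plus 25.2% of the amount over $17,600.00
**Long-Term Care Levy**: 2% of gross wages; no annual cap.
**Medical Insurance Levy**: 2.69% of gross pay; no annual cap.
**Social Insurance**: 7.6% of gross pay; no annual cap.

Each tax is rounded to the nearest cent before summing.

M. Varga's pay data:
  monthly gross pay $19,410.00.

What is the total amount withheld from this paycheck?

State Income Tax: taxable = $19,410.00
  $2,801.60 + 25.2% × ($19,410.00 − $17,600.00) = $2,801.60 + 25.2% × $1,810.00 = $3,257.72
Long-Term Care Levy: 2% × $19,410.00 = $388.20
Medical Insurance Levy: 2.69% × $19,410.00 = $522.13
Social Insurance: 7.6% × $19,410.00 = $1,475.16
Total: $3,257.72 + $388.20 + $522.13 + $1,475.16 = $5,643.21

$5,643.21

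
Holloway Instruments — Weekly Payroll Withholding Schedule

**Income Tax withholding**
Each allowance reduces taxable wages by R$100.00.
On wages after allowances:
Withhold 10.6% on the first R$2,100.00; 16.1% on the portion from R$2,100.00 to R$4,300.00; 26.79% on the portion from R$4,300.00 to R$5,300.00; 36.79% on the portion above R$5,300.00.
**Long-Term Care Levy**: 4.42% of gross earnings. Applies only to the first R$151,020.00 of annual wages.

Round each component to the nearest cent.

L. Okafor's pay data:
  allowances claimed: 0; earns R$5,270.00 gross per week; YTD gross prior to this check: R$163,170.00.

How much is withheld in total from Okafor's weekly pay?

Income Tax: taxable = R$5,270.00
  R$576.80 + 26.79% × (R$5,270.00 − R$4,300.00) = R$576.80 + 26.79% × R$970.00 = R$836.66
Long-Term Care Levy: YTD R$163,170.00 ≥ cap R$151,020.00 → R$0.00
Total: R$836.66 + R$0.00 = R$836.66

R$836.66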